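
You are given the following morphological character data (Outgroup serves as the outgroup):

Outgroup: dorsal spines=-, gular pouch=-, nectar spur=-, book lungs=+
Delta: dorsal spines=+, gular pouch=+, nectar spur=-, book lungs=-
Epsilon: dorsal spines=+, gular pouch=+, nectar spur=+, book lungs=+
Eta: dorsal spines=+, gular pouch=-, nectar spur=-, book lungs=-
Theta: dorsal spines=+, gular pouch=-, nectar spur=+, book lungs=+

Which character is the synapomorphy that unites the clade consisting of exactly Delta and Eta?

book lungs

Character polarity is set by the outgroup: the derived state is whichever differs from the outgroup's state, so for book lungs the derived state is '-', and for the remaining characters it is '+'.
All ingroup taxa share the derived state '+' for dorsal spines; it defines the ingroup but does not resolve relationships within it.
gular pouch groups Delta and Epsilon, which is incompatible with the clades supported by the remaining characters; treating it as convergent (homoplasy) costs fewer steps than any alternative tree.
nectar spur (derived state '+') is shared by Epsilon and Theta — a synapomorphy uniting that clade.
book lungs (derived state '-') is shared by Delta and Eta — a synapomorphy uniting that clade.
Most parsimonious ingroup topology: ((Delta,Eta),(Epsilon,Theta)).
The clade {Delta, Eta} is supported by book lungs: its derived state '-' occurs in exactly those taxa and in no other taxon (including the outgroup).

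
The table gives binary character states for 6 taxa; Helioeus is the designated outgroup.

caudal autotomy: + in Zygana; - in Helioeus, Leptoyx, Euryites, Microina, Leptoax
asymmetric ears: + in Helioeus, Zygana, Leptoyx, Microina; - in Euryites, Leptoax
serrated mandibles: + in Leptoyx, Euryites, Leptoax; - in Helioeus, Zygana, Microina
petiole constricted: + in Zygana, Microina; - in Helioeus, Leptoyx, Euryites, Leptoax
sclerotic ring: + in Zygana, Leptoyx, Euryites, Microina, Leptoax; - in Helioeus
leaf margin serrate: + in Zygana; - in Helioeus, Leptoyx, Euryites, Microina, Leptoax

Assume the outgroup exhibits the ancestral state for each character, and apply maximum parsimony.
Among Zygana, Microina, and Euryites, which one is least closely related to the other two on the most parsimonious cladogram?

Character polarity is set by the outgroup: the derived state is whichever differs from the outgroup's state, so for asymmetric ears the derived state is '-', and for the remaining characters it is '+'.
caudal autotomy (derived state '+') is unique to Zygana (autapomorphy; uninformative for grouping).
Only Euryites and Leptoax show the derived state '-' for asymmetric ears, supporting them as a clade.
serrated mandibles (derived state '+') is shared by Euryites, Leptoax, and Leptoyx — a synapomorphy uniting that clade.
petiole constricted (derived state '+') is shared by Microina and Zygana — a synapomorphy uniting that clade.
All ingroup taxa share the derived state '+' for sclerotic ring; it defines the ingroup but does not resolve relationships within it.
leaf margin serrate (derived state '+') is unique to Zygana (autapomorphy; uninformative for grouping).
Most parsimonious ingroup topology: ((Zygana,Microina),(Leptoyx,(Euryites,Leptoax))).
Zygana and Microina share a more recent common ancestor with each other than either does with Euryites, so Euryites is the least closely related of the three.

Euryites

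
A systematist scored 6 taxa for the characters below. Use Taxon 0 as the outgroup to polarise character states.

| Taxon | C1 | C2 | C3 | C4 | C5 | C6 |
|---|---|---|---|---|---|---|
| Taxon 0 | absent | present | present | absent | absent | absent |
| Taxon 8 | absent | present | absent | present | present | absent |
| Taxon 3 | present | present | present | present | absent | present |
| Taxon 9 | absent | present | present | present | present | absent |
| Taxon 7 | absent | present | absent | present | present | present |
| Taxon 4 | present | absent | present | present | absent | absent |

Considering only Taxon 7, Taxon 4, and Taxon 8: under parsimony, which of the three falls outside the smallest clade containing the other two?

Character polarity is set by the outgroup: the derived state is whichever differs from the outgroup's state, so for C2, C3 the derived state is 'absent', and for the remaining characters it is 'present'.
C1: derived state 'present' in Taxon 3 and Taxon 4 only — synapomorphy for {Taxon 3, Taxon 4}.
C2 (derived state 'absent') is unique to Taxon 4 (autapomorphy; uninformative for grouping).
C3: derived state 'absent' in Taxon 7 and Taxon 8 only — synapomorphy for {Taxon 7, Taxon 8}.
C4 (derived state 'present') is shared by all ingroup taxa — unites the whole ingroup.
C5 (derived state 'present') is shared by Taxon 7, Taxon 8, and Taxon 9 — a synapomorphy uniting that clade.
C6 groups Taxon 3 and Taxon 7, which is incompatible with the clades supported by the remaining characters; treating it as convergent (homoplasy) costs fewer steps than any alternative tree.
Most parsimonious ingroup topology: (((Taxon 8,Taxon 7),Taxon 9),(Taxon 3,Taxon 4)).
Taxon 7 and Taxon 8 share a more recent common ancestor with each other than either does with Taxon 4, so Taxon 4 is the least closely related of the three.

Taxon 4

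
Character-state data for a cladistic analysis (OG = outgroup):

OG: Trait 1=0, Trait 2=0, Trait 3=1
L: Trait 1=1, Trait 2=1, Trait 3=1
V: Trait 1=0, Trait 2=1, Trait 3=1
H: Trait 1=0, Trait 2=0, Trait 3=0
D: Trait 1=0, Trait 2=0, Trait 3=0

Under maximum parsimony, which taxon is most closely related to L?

V

Character polarity is set by the outgroup: the derived state is whichever differs from the outgroup's state, so for Trait 3 the derived state is '0', and for the remaining characters it is '1'.
Trait 1: derived state '1' in L only — an autapomorphy, so it tells us nothing about relationships among taxa.
Trait 2 (derived state '1') is shared by L and V — a synapomorphy uniting that clade.
Only D and H show the derived state '0' for Trait 3, supporting them as a clade.
Most parsimonious ingroup topology: ((L,V),(H,D)).
L and V form a cherry on this tree, so they are sister taxa.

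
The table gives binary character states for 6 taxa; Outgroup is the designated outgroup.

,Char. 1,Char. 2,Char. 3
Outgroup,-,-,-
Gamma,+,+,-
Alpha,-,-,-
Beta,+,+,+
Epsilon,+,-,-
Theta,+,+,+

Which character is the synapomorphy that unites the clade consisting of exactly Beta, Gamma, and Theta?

The outgroup has state '-' for every character, so '+' is the derived state throughout.
Char. 1 (derived state '+') is shared by Beta, Epsilon, Gamma, and Theta — a synapomorphy uniting that clade.
Char. 2 (derived state '+') is shared by Beta, Gamma, and Theta — a synapomorphy uniting that clade.
Char. 3: derived state '+' in Beta and Theta only — synapomorphy for {Beta, Theta}.
Most parsimonious ingroup topology: ((Epsilon,((Theta,Beta),Gamma)),Alpha).
The clade {Beta, Gamma, Theta} is supported by Char. 2: its derived state '+' occurs in exactly those taxa and in no other taxon (including the outgroup).

Char. 2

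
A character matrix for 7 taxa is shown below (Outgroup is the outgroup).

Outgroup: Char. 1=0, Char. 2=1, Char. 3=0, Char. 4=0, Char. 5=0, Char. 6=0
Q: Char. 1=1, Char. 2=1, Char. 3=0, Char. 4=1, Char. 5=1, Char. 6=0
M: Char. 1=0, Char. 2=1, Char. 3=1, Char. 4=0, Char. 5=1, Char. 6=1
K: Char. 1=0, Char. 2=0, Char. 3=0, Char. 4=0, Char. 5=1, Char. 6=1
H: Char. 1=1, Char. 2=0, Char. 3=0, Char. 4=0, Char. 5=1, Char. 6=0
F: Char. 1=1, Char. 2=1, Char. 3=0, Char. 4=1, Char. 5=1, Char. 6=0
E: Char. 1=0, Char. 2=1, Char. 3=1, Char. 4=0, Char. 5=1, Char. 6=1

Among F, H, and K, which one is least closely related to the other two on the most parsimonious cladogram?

K

Character polarity is set by the outgroup: the derived state is whichever differs from the outgroup's state, so for Char. 2 the derived state is '0', and for the remaining characters it is '1'.
Char. 1 (derived state '1') is shared by F, H, and Q — a synapomorphy uniting that clade.
Char. 2 (state '0') occurs in H and K but conflicts with the nesting implied by the other characters — most parsimoniously interpreted as homoplasy.
Only E and M show the derived state '1' for Char. 3, supporting them as a clade.
Char. 4: derived state '1' in F and Q only — synapomorphy for {F, Q}.
Char. 5 (derived state '1') is shared by all ingroup taxa — unites the whole ingroup.
Only E, K, and M show the derived state '1' for Char. 6, supporting them as a clade.
Most parsimonious ingroup topology: (((Q,F),H),((M,E),K)).
F and H share a more recent common ancestor with each other than either does with K, so K is the least closely related of the three.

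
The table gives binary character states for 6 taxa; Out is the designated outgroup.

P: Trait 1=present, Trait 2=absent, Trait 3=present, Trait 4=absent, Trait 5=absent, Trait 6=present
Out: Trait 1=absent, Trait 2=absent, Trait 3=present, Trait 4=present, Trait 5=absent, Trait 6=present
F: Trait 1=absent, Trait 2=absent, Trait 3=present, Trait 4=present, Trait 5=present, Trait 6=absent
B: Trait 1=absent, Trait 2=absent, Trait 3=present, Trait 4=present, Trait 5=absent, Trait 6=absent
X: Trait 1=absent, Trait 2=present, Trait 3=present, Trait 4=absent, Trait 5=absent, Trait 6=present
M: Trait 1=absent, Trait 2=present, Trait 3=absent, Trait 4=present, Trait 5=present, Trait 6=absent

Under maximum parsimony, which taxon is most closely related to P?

Character polarity is set by the outgroup: the derived state is whichever differs from the outgroup's state, so for Trait 3, Trait 4, Trait 6 the derived state is 'absent', and for the remaining characters it is 'present'.
Trait 1 (derived state 'present') is unique to P (autapomorphy; uninformative for grouping).
Trait 2 groups M and X, which is incompatible with the clades supported by the remaining characters; treating it as convergent (homoplasy) costs fewer steps than any alternative tree.
Trait 3: derived state 'absent' in M only — an autapomorphy, so it tells us nothing about relationships among taxa.
Trait 4: derived state 'absent' in P and X only — synapomorphy for {P, X}.
Only F and M show the derived state 'present' for Trait 5, supporting them as a clade.
Only B, F, and M show the derived state 'absent' for Trait 6, supporting them as a clade.
Most parsimonious ingroup topology: (((F,M),B),(X,P)).
P and X form a cherry on this tree, so they are sister taxa.

X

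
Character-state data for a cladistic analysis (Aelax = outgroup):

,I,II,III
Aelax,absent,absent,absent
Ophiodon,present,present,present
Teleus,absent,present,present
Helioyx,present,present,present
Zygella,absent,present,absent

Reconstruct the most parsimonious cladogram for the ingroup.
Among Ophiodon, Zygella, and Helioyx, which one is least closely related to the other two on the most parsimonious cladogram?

The outgroup has state 'absent' for every character, so 'present' is the derived state throughout.
Only Helioyx and Ophiodon show the derived state 'present' for I, supporting them as a clade.
All ingroup taxa share the derived state 'present' for II; it defines the ingroup but does not resolve relationships within it.
III (derived state 'present') is shared by Helioyx, Ophiodon, and Teleus — a synapomorphy uniting that clade.
Most parsimonious ingroup topology: (((Ophiodon,Helioyx),Teleus),Zygella).
Ophiodon and Helioyx share a more recent common ancestor with each other than either does with Zygella, so Zygella is the least closely related of the three.

Zygella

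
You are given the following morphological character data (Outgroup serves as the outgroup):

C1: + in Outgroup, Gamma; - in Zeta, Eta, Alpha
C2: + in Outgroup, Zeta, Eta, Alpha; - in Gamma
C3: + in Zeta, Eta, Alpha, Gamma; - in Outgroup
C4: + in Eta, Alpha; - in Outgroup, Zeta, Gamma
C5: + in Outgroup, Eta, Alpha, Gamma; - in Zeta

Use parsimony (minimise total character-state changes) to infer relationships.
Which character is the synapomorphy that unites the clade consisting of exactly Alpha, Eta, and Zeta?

C1

Character polarity is set by the outgroup: the derived state is whichever differs from the outgroup's state, so for C1, C2, C5 the derived state is '-', and for the remaining characters it is '+'.
Only Alpha, Eta, and Zeta show the derived state '-' for C1, supporting them as a clade.
C2 (derived state '-') is unique to Gamma (autapomorphy; uninformative for grouping).
All ingroup taxa share the derived state '+' for C3; it defines the ingroup but does not resolve relationships within it.
Only Alpha and Eta show the derived state '+' for C4, supporting them as a clade.
C5 (derived state '-') is unique to Zeta (autapomorphy; uninformative for grouping).
Most parsimonious ingroup topology: ((Zeta,(Eta,Alpha)),Gamma).
The clade {Alpha, Eta, Zeta} is supported by C1: its derived state '-' occurs in exactly those taxa and in no other taxon (including the outgroup).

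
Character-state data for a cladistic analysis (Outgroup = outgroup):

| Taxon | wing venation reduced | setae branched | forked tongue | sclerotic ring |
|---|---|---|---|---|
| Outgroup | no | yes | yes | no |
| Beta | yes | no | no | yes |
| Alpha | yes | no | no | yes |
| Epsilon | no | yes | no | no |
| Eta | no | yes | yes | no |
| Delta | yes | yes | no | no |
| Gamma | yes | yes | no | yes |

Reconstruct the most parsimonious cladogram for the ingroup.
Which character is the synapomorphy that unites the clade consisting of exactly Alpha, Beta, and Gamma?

Character polarity is set by the outgroup: the derived state is whichever differs from the outgroup's state, so for setae branched, forked tongue the derived state is 'no', and for the remaining characters it is 'yes'.
wing venation reduced (derived state 'yes') is shared by Alpha, Beta, Delta, and Gamma — a synapomorphy uniting that clade.
setae branched: derived state 'no' in Alpha and Beta only — synapomorphy for {Alpha, Beta}.
forked tongue: derived state 'no' in Alpha, Beta, Delta, Epsilon, and Gamma only — synapomorphy for {Alpha, Beta, Delta, Epsilon, Gamma}.
sclerotic ring: derived state 'yes' in Alpha, Beta, and Gamma only — synapomorphy for {Alpha, Beta, Gamma}.
Most parsimonious ingroup topology: (((((Beta,Alpha),Gamma),Delta),Epsilon),Eta).
The clade {Alpha, Beta, Gamma} is supported by sclerotic ring: its derived state 'yes' occurs in exactly those taxa and in no other taxon (including the outgroup).

sclerotic ring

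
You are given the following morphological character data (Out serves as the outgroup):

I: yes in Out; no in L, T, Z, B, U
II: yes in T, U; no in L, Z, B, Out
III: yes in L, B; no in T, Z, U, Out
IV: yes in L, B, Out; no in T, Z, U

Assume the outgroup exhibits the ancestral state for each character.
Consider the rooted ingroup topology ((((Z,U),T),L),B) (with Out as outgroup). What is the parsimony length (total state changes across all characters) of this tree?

6

Map each character onto ((((Z,U),T),L),B) (rooted by Out) and count the minimum state changes it requires (Fitch parsimony):
I: 1; II: 2; III: 2; IV: 1.
Total tree length = 6.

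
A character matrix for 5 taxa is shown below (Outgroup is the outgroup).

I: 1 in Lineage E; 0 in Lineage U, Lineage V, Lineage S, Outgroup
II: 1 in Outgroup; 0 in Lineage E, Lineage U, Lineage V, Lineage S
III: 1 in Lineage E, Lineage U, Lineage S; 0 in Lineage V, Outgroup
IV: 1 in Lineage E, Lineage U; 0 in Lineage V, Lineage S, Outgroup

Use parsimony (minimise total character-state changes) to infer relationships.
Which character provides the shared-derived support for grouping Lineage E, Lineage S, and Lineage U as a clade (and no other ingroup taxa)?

III

Character polarity is set by the outgroup: the derived state is whichever differs from the outgroup's state, so for II the derived state is '0', and for the remaining characters it is '1'.
I (derived state '1') is unique to Lineage E (autapomorphy; uninformative for grouping).
All ingroup taxa share the derived state '0' for II; it defines the ingroup but does not resolve relationships within it.
III (derived state '1') is shared by Lineage E, Lineage S, and Lineage U — a synapomorphy uniting that clade.
Only Lineage E and Lineage U show the derived state '1' for IV, supporting them as a clade.
Most parsimonious ingroup topology: (Lineage V,(Lineage S,(Lineage U,Lineage E))).
The clade {Lineage E, Lineage S, Lineage U} is supported by III: its derived state '1' occurs in exactly those taxa and in no other taxon (including the outgroup).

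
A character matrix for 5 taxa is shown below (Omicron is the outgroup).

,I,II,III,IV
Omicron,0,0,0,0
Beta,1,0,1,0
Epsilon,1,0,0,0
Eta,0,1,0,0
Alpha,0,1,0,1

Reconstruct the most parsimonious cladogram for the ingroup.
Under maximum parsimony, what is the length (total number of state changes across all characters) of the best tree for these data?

The outgroup has state '0' for every character, so '1' is the derived state throughout.
I: derived state '1' in Beta and Epsilon only — synapomorphy for {Beta, Epsilon}.
II (derived state '1') is shared by Alpha and Eta — a synapomorphy uniting that clade.
III (derived state '1') is unique to Beta (autapomorphy; uninformative for grouping).
IV (derived state '1') is unique to Alpha (autapomorphy; uninformative for grouping).
Most parsimonious ingroup topology: ((Beta,Epsilon),(Eta,Alpha)).
Changes per character on this tree: I: 1; II: 1; III: 1; IV: 1.
Total = 4.

4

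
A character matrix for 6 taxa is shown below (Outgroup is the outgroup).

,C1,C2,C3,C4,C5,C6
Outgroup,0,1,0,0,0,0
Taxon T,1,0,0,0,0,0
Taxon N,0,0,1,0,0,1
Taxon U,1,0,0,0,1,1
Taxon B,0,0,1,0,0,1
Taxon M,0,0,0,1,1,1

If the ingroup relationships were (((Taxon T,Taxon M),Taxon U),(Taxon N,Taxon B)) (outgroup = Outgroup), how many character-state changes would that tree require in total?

9

Map each character onto (((Taxon T,Taxon M),Taxon U),(Taxon N,Taxon B)) (rooted by Outgroup) and count the minimum state changes it requires (Fitch parsimony):
C1: 2; C2: 1; C3: 1; C4: 1; C5: 2; C6: 2.
Total tree length = 9.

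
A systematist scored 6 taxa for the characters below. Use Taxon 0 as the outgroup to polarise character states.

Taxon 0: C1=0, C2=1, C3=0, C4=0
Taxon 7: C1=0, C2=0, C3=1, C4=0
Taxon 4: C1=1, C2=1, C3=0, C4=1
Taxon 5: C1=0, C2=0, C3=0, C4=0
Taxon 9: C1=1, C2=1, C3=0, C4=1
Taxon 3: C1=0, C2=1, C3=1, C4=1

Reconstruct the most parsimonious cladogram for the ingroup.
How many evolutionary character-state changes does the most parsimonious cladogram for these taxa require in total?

Character polarity is set by the outgroup: the derived state is whichever differs from the outgroup's state, so for C2 the derived state is '0', and for the remaining characters it is '1'.
C1 (derived state '1') is shared by Taxon 4 and Taxon 9 — a synapomorphy uniting that clade.
C2: derived state '0' in Taxon 5 and Taxon 7 only — synapomorphy for {Taxon 5, Taxon 7}.
C3 (state '1') occurs in Taxon 3 and Taxon 7 but conflicts with the nesting implied by the other characters — most parsimoniously interpreted as homoplasy.
C4 (derived state '1') is shared by Taxon 3, Taxon 4, and Taxon 9 — a synapomorphy uniting that clade.
Most parsimonious ingroup topology: ((Taxon 7,Taxon 5),((Taxon 4,Taxon 9),Taxon 3)).
Changes per character on this tree: C1: 1; C2: 1; C3: 2; C4: 1.
Total = 5.

5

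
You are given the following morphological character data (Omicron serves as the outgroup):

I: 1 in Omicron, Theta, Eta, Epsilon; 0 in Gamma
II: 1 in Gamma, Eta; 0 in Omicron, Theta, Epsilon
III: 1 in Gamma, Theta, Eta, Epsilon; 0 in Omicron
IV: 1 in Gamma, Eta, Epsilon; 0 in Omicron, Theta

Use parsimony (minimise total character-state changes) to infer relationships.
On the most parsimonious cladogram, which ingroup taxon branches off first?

Theta

Character polarity is set by the outgroup: the derived state is whichever differs from the outgroup's state, so for I the derived state is '0', and for the remaining characters it is '1'.
I (derived state '0') is unique to Gamma (autapomorphy; uninformative for grouping).
II (derived state '1') is shared by Eta and Gamma — a synapomorphy uniting that clade.
All ingroup taxa share the derived state '1' for III; it defines the ingroup but does not resolve relationships within it.
IV (derived state '1') is shared by Epsilon, Eta, and Gamma — a synapomorphy uniting that clade.
Most parsimonious ingroup topology: (((Gamma,Eta),Epsilon),Theta).
Theta is sister to the clade containing all other ingroup taxa, so it is the earliest-diverging (most basal) ingroup lineage.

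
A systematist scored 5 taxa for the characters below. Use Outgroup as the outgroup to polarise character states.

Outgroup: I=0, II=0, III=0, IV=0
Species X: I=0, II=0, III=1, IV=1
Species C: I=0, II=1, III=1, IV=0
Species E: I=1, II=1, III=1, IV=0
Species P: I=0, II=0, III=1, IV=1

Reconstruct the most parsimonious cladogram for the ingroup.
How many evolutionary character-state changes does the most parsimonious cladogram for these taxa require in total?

4

The outgroup has state '0' for every character, so '1' is the derived state throughout.
I (derived state '1') is unique to Species E (autapomorphy; uninformative for grouping).
II: derived state '1' in Species C and Species E only — synapomorphy for {Species C, Species E}.
III (derived state '1') is shared by all ingroup taxa — unites the whole ingroup.
Only Species P and Species X show the derived state '1' for IV, supporting them as a clade.
Most parsimonious ingroup topology: ((Species X,Species P),(Species C,Species E)).
Changes per character on this tree: I: 1; II: 1; III: 1; IV: 1.
Total = 4.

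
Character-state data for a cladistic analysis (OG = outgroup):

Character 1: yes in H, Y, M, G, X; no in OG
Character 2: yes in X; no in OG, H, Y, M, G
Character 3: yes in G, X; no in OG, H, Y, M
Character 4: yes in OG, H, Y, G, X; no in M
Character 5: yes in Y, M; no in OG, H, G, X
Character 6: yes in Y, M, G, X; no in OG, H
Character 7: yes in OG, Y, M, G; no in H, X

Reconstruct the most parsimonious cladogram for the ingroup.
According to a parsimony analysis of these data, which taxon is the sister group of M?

Character polarity is set by the outgroup: the derived state is whichever differs from the outgroup's state, so for Character 4, Character 7 the derived state is 'no', and for the remaining characters it is 'yes'.
All ingroup taxa share the derived state 'yes' for Character 1; it defines the ingroup but does not resolve relationships within it.
Character 2 (derived state 'yes') is unique to X (autapomorphy; uninformative for grouping).
Character 3 (derived state 'yes') is shared by G and X — a synapomorphy uniting that clade.
Character 4 (derived state 'no') is unique to M (autapomorphy; uninformative for grouping).
Character 5: derived state 'yes' in M and Y only — synapomorphy for {M, Y}.
Character 6 (derived state 'yes') is shared by G, M, X, and Y — a synapomorphy uniting that clade.
Character 7 (state 'no') occurs in H and X but conflicts with the nesting implied by the other characters — most parsimoniously interpreted as homoplasy.
Most parsimonious ingroup topology: (H,((Y,M),(G,X))).
M and Y form a cherry on this tree, so they are sister taxa.

Y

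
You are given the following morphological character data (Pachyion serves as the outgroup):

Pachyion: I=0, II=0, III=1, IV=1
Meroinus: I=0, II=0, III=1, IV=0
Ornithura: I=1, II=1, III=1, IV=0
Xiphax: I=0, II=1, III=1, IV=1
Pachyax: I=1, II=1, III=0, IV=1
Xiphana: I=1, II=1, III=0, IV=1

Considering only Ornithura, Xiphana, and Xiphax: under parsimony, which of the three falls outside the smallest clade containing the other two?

Xiphax

Character polarity is set by the outgroup: the derived state is whichever differs from the outgroup's state, so for III, IV the derived state is '0', and for the remaining characters it is '1'.
I: derived state '1' in Ornithura, Pachyax, and Xiphana only — synapomorphy for {Ornithura, Pachyax, Xiphana}.
II (derived state '1') is shared by Ornithura, Pachyax, Xiphana, and Xiphax — a synapomorphy uniting that clade.
III (derived state '0') is shared by Pachyax and Xiphana — a synapomorphy uniting that clade.
IV (state '0') occurs in Meroinus and Ornithura but conflicts with the nesting implied by the other characters — most parsimoniously interpreted as homoplasy.
Most parsimonious ingroup topology: (Meroinus,((Ornithura,(Pachyax,Xiphana)),Xiphax)).
Ornithura and Xiphana share a more recent common ancestor with each other than either does with Xiphax, so Xiphax is the least closely related of the three.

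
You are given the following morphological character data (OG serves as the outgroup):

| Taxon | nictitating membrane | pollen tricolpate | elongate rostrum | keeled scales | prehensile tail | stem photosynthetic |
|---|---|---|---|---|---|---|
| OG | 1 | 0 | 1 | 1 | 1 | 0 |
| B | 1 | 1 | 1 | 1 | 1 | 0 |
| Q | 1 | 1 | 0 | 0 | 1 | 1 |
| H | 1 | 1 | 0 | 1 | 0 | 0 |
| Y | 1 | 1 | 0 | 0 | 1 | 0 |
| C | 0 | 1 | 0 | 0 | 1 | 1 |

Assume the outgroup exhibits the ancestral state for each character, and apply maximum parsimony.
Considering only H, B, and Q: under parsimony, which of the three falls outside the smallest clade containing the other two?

B

Character polarity is set by the outgroup: the derived state is whichever differs from the outgroup's state, so for nictitating membrane, elongate rostrum, keeled scales, prehensile tail the derived state is '0', and for the remaining characters it is '1'.
nictitating membrane (derived state '0') is unique to C (autapomorphy; uninformative for grouping).
All ingroup taxa share the derived state '1' for pollen tricolpate; it defines the ingroup but does not resolve relationships within it.
elongate rostrum: derived state '0' in C, H, Q, and Y only — synapomorphy for {C, H, Q, Y}.
keeled scales: derived state '0' in C, Q, and Y only — synapomorphy for {C, Q, Y}.
prehensile tail (derived state '0') is unique to H (autapomorphy; uninformative for grouping).
stem photosynthetic: derived state '1' in C and Q only — synapomorphy for {C, Q}.
Most parsimonious ingroup topology: (B,(((Q,C),Y),H)).
Q and H share a more recent common ancestor with each other than either does with B, so B is the least closely related of the three.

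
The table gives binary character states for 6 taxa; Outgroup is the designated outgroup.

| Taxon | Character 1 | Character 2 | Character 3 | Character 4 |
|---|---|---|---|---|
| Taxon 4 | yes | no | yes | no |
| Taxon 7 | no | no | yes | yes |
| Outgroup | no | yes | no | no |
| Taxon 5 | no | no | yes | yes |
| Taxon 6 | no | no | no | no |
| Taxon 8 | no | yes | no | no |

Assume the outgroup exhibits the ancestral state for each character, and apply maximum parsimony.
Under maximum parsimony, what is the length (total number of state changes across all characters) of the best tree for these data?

Character polarity is set by the outgroup: the derived state is whichever differs from the outgroup's state, so for Character 2 the derived state is 'no', and for the remaining characters it is 'yes'.
Character 1: derived state 'yes' in Taxon 4 only — an autapomorphy, so it tells us nothing about relationships among taxa.
Only Taxon 4, Taxon 5, Taxon 6, and Taxon 7 show the derived state 'no' for Character 2, supporting them as a clade.
Only Taxon 4, Taxon 5, and Taxon 7 show the derived state 'yes' for Character 3, supporting them as a clade.
Character 4 (derived state 'yes') is shared by Taxon 5 and Taxon 7 — a synapomorphy uniting that clade.
Most parsimonious ingroup topology: ((((Taxon 7,Taxon 5),Taxon 4),Taxon 6),Taxon 8).
Changes per character on this tree: Character 1: 1; Character 2: 1; Character 3: 1; Character 4: 1.
Total = 4.

4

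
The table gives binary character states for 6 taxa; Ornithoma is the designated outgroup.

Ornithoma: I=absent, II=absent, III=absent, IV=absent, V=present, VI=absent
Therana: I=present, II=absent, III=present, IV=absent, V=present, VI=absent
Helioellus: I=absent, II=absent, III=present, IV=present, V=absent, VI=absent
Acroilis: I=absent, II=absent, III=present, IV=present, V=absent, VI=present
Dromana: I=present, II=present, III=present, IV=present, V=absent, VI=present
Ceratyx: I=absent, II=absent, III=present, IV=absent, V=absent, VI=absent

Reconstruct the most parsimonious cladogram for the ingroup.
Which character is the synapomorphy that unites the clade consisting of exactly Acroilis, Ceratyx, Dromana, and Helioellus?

V

Character polarity is set by the outgroup: the derived state is whichever differs from the outgroup's state, so for V the derived state is 'absent', and for the remaining characters it is 'present'.
I (state 'present') occurs in Dromana and Therana but conflicts with the nesting implied by the other characters — most parsimoniously interpreted as homoplasy.
II (derived state 'present') is unique to Dromana (autapomorphy; uninformative for grouping).
III (derived state 'present') is shared by all ingroup taxa — unites the whole ingroup.
IV (derived state 'present') is shared by Acroilis, Dromana, and Helioellus — a synapomorphy uniting that clade.
V: derived state 'absent' in Acroilis, Ceratyx, Dromana, and Helioellus only — synapomorphy for {Acroilis, Ceratyx, Dromana, Helioellus}.
VI: derived state 'present' in Acroilis and Dromana only — synapomorphy for {Acroilis, Dromana}.
Most parsimonious ingroup topology: (Therana,((Helioellus,(Acroilis,Dromana)),Ceratyx)).
The clade {Acroilis, Ceratyx, Dromana, Helioellus} is supported by V: its derived state 'absent' occurs in exactly those taxa and in no other taxon (including the outgroup).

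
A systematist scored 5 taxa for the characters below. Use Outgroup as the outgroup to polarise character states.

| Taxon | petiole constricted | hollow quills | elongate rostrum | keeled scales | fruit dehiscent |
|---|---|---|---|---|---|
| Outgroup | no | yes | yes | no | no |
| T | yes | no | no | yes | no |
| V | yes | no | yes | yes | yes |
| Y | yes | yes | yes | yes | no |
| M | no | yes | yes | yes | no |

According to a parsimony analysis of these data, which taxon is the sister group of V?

T

Character polarity is set by the outgroup: the derived state is whichever differs from the outgroup's state, so for hollow quills, elongate rostrum the derived state is 'no', and for the remaining characters it is 'yes'.
Only T, V, and Y show the derived state 'yes' for petiole constricted, supporting them as a clade.
hollow quills: derived state 'no' in T and V only — synapomorphy for {T, V}.
elongate rostrum (derived state 'no') is unique to T (autapomorphy; uninformative for grouping).
All ingroup taxa share the derived state 'yes' for keeled scales; it defines the ingroup but does not resolve relationships within it.
fruit dehiscent (derived state 'yes') is unique to V (autapomorphy; uninformative for grouping).
Most parsimonious ingroup topology: (((T,V),Y),M).
V and T form a cherry on this tree, so they are sister taxa.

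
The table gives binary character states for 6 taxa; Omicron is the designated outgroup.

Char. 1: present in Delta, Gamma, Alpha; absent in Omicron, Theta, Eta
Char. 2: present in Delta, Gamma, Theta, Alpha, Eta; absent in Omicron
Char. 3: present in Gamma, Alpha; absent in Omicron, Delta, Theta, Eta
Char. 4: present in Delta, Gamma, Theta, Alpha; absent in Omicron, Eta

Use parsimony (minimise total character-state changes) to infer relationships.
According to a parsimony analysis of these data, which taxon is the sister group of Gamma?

The outgroup has state 'absent' for every character, so 'present' is the derived state throughout.
Char. 1: derived state 'present' in Alpha, Delta, and Gamma only — synapomorphy for {Alpha, Delta, Gamma}.
Char. 2 (derived state 'present') is shared by all ingroup taxa — unites the whole ingroup.
Only Alpha and Gamma show the derived state 'present' for Char. 3, supporting them as a clade.
Only Alpha, Delta, Gamma, and Theta show the derived state 'present' for Char. 4, supporting them as a clade.
Most parsimonious ingroup topology: (((Delta,(Gamma,Alpha)),Theta),Eta).
Gamma and Alpha form a cherry on this tree, so they are sister taxa.

Alpha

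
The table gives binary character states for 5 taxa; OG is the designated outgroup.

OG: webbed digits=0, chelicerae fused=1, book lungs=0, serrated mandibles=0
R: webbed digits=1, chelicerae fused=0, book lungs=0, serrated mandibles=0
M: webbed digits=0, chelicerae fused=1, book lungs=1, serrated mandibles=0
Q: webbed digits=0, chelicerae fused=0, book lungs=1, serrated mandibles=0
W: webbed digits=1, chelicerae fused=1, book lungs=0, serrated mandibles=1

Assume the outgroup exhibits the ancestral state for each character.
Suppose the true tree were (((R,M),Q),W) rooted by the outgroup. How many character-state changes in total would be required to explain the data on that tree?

Map each character onto (((R,M),Q),W) (rooted by OG) and count the minimum state changes it requires (Fitch parsimony):
webbed digits: 2; chelicerae fused: 2; book lungs: 2; serrated mandibles: 1.
Total tree length = 7.

7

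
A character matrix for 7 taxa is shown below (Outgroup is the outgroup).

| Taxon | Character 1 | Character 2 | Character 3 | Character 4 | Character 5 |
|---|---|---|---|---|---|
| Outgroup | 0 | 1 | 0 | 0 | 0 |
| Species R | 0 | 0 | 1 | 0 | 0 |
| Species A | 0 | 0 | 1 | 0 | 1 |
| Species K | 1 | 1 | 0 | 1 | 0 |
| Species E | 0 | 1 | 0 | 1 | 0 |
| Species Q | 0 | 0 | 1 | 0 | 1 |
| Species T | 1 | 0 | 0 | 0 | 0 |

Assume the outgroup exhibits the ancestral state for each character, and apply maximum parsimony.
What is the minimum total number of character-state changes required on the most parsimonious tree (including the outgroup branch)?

6

Character polarity is set by the outgroup: the derived state is whichever differs from the outgroup's state, so for Character 2 the derived state is '0', and for the remaining characters it is '1'.
Character 1 groups Species K and Species T, which is incompatible with the clades supported by the remaining characters; treating it as convergent (homoplasy) costs fewer steps than any alternative tree.
Character 2: derived state '0' in Species A, Species Q, Species R, and Species T only — synapomorphy for {Species A, Species Q, Species R, Species T}.
Character 3: derived state '1' in Species A, Species Q, and Species R only — synapomorphy for {Species A, Species Q, Species R}.
Only Species E and Species K show the derived state '1' for Character 4, supporting them as a clade.
Only Species A and Species Q show the derived state '1' for Character 5, supporting them as a clade.
Most parsimonious ingroup topology: (((Species R,(Species A,Species Q)),Species T),(Species K,Species E)).
Changes per character on this tree: Character 1: 2; Character 2: 1; Character 3: 1; Character 4: 1; Character 5: 1.
Total = 6.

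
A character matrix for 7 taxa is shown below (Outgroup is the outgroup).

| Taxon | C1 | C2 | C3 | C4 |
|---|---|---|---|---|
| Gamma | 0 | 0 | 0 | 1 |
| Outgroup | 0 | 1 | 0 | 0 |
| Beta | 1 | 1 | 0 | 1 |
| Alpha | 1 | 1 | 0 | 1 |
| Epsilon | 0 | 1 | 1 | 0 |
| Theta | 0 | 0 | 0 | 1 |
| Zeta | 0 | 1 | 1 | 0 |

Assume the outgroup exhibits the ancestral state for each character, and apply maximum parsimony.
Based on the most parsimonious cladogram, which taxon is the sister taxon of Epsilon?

Character polarity is set by the outgroup: the derived state is whichever differs from the outgroup's state, so for C2 the derived state is '0', and for the remaining characters it is '1'.
C1 (derived state '1') is shared by Alpha and Beta — a synapomorphy uniting that clade.
C2 (derived state '0') is shared by Gamma and Theta — a synapomorphy uniting that clade.
C3 (derived state '1') is shared by Epsilon and Zeta — a synapomorphy uniting that clade.
Only Alpha, Beta, Gamma, and Theta show the derived state '1' for C4, supporting them as a clade.
Most parsimonious ingroup topology: (((Beta,Alpha),(Gamma,Theta)),(Epsilon,Zeta)).
Epsilon and Zeta form a cherry on this tree, so they are sister taxa.

Zeta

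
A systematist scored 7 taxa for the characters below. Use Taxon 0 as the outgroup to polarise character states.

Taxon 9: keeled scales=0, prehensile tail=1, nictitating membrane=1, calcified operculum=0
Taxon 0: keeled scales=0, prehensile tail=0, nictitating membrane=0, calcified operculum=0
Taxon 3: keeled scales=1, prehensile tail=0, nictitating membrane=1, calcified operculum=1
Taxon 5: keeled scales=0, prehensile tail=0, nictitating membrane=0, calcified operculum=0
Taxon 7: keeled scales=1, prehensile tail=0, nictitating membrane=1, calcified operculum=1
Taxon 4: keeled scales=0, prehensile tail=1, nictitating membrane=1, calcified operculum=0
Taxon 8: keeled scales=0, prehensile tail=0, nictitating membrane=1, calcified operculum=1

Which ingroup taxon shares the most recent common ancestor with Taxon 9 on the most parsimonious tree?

The outgroup has state '0' for every character, so '1' is the derived state throughout.
keeled scales (derived state '1') is shared by Taxon 3 and Taxon 7 — a synapomorphy uniting that clade.
prehensile tail: derived state '1' in Taxon 4 and Taxon 9 only — synapomorphy for {Taxon 4, Taxon 9}.
nictitating membrane: derived state '1' in Taxon 3, Taxon 4, Taxon 7, Taxon 8, and Taxon 9 only — synapomorphy for {Taxon 3, Taxon 4, Taxon 7, Taxon 8, Taxon 9}.
calcified operculum (derived state '1') is shared by Taxon 3, Taxon 7, and Taxon 8 — a synapomorphy uniting that clade.
Most parsimonious ingroup topology: ((((Taxon 7,Taxon 3),Taxon 8),(Taxon 9,Taxon 4)),Taxon 5).
Taxon 9 and Taxon 4 form a cherry on this tree, so they are sister taxa.

Taxon 4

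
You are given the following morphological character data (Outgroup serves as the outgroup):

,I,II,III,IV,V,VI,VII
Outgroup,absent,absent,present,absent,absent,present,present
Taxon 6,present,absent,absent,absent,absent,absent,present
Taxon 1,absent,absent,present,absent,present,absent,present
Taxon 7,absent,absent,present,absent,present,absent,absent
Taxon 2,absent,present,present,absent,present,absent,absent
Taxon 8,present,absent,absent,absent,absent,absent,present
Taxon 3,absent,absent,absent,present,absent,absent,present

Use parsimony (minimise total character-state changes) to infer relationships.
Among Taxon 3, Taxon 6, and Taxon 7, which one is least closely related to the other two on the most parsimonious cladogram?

Character polarity is set by the outgroup: the derived state is whichever differs from the outgroup's state, so for III, VI, VII the derived state is 'absent', and for the remaining characters it is 'present'.
I (derived state 'present') is shared by Taxon 6 and Taxon 8 — a synapomorphy uniting that clade.
II (derived state 'present') is unique to Taxon 2 (autapomorphy; uninformative for grouping).
Only Taxon 3, Taxon 6, and Taxon 8 show the derived state 'absent' for III, supporting them as a clade.
IV: derived state 'present' in Taxon 3 only — an autapomorphy, so it tells us nothing about relationships among taxa.
V: derived state 'present' in Taxon 1, Taxon 2, and Taxon 7 only — synapomorphy for {Taxon 1, Taxon 2, Taxon 7}.
All ingroup taxa share the derived state 'absent' for VI; it defines the ingroup but does not resolve relationships within it.
VII: derived state 'absent' in Taxon 2 and Taxon 7 only — synapomorphy for {Taxon 2, Taxon 7}.
Most parsimonious ingroup topology: (((Taxon 6,Taxon 8),Taxon 3),(Taxon 1,(Taxon 7,Taxon 2))).
Taxon 3 and Taxon 6 share a more recent common ancestor with each other than either does with Taxon 7, so Taxon 7 is the least closely related of the three.

Taxon 7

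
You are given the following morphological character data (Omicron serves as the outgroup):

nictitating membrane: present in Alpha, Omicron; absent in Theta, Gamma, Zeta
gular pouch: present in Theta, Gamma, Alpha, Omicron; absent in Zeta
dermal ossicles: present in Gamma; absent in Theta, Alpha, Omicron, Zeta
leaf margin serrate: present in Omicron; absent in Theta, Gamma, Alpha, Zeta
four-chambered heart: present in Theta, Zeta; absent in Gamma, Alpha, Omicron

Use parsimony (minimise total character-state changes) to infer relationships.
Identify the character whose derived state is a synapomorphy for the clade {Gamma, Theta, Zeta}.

nictitating membrane

Character polarity is set by the outgroup: the derived state is whichever differs from the outgroup's state, so for nictitating membrane, gular pouch, leaf margin serrate the derived state is 'absent', and for the remaining characters it is 'present'.
Only Gamma, Theta, and Zeta show the derived state 'absent' for nictitating membrane, supporting them as a clade.
gular pouch: derived state 'absent' in Zeta only — an autapomorphy, so it tells us nothing about relationships among taxa.
dermal ossicles (derived state 'present') is unique to Gamma (autapomorphy; uninformative for grouping).
leaf margin serrate (derived state 'absent') is shared by all ingroup taxa — unites the whole ingroup.
four-chambered heart (derived state 'present') is shared by Theta and Zeta — a synapomorphy uniting that clade.
Most parsimonious ingroup topology: ((Gamma,(Theta,Zeta)),Alpha).
The clade {Gamma, Theta, Zeta} is supported by nictitating membrane: its derived state 'absent' occurs in exactly those taxa and in no other taxon (including the outgroup).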